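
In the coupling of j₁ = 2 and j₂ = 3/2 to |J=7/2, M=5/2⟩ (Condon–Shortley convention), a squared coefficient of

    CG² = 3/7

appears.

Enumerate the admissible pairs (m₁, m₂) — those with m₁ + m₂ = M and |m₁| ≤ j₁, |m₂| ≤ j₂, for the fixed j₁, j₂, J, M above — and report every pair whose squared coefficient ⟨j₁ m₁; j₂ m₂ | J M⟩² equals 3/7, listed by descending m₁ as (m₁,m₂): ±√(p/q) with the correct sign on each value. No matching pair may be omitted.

(2,1/2): +√(3/7)

Admissible pairs with m₁+m₂ = M = 5/2: (1,3/2), (2,1/2)
  (m₁,m₂)=(2,1/2): CG² = 3/7, CG = +√(3/7)   ← matches the target
  (m₁,m₂)=(1,3/2): CG² = 4/7, CG = +√(4/7)
Pairs with CG² = 3/7: (2,1/2): +√(3/7)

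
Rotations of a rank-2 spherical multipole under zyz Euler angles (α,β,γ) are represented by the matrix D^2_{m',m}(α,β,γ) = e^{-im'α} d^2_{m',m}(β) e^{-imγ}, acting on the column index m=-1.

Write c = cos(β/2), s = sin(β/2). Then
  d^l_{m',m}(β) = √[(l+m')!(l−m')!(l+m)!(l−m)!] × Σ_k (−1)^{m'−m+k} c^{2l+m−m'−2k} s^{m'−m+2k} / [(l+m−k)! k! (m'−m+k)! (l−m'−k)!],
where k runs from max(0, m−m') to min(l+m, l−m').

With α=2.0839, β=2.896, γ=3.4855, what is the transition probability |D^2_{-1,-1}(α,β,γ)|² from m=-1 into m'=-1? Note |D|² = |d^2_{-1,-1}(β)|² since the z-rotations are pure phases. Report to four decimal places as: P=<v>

Split into d^2_{-1,-1}(β=2.8960) × two z-phases.
Half-angle: c=0.122488, s=0.992470. N=√(1·6·1·6)=6.000000
Admissible k: 0..1 (factorial args all ≥0)
  k=0: (−1)^0·6.0000/(6)·0.1225^4·0.9925^0 = +0.000225
  k=1: (−1)^1·6.0000/(2)·0.1225^2·0.9925^2 = -0.044335
d^2_{-1,-1}(2.8960) = +0.000225 -0.044335 = -0.044110
|D^2_{-1,-1}|² = |d^2_{-1,-1}(β)|² = (-0.044110)² = 0.001946 (the z-rotation phases have unit modulus)

P=0.0019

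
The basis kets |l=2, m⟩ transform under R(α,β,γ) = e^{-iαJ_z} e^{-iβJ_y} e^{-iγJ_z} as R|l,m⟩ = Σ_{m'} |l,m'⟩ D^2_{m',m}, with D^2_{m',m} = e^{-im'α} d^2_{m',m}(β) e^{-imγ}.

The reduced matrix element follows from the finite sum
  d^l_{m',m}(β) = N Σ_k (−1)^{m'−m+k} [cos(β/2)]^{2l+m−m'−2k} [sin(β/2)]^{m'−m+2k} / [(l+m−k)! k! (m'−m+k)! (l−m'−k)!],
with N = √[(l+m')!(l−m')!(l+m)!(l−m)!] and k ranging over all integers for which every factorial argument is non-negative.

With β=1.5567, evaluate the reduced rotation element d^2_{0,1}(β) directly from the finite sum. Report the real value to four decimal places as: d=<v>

d=0.0173

d^2_{0,1}(β=1.5567) via the finite sum:
With c≡cos(β/2)=0.712073 and s≡sin(β/2)=0.702105, N=[2·2·6·1]^{1/2}=4.898979
Admissible k: 1..2 (factorial args all ≥0)
  k=1: (−1)^0·4.8990/(2)·0.7121^3·0.7021^1 = +0.620943
  k=2: (−1)^1·4.8990/(2)·0.7121^1·0.7021^3 = -0.603681
d^2_{0,1}(1.5567) = +0.620943 -0.603681 = +0.017262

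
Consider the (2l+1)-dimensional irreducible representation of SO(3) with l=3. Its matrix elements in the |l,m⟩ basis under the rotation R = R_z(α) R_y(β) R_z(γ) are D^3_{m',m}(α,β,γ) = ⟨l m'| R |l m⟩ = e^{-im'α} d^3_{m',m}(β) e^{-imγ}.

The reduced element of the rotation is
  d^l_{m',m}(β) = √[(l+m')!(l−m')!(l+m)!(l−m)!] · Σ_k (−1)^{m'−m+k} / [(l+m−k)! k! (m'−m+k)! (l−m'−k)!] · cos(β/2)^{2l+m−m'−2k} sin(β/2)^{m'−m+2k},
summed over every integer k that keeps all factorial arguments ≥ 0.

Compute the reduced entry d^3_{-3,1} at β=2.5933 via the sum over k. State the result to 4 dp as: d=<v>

d=0.2438

d^3_{-3,1}(β=2.5933) via the finite sum:
With c≡cos(β/2)=0.270725 and s≡sin(β/2)=0.962657, N=[1·720·24·2]^{1/2}=185.903201
Admissible k: 4..4 (factorial args all ≥0)
  k=4: (−1)^0·185.9032/(48)·0.2707^2·0.9627^4 = +0.243775
d^3_{-3,1}(2.5933) = +0.243775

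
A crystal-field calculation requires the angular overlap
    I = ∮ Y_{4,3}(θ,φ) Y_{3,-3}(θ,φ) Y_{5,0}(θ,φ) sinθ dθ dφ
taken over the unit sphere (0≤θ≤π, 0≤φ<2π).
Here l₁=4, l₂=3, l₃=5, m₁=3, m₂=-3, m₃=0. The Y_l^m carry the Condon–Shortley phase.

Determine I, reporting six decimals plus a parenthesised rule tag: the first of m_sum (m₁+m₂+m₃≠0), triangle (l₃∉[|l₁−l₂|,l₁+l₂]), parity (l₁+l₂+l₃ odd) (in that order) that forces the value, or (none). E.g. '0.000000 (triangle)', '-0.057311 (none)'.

-0.098140 (none)

Checks pass: Σm=0; 12 even; l₃=5∈[1,7].
(2·4+1)(2·3+1)(2·5+1) = 693
Δ: 2! 6! 4! / 13! → 1/180180
sum: t=0:+1/576 t=1:−1/144 t=2:+1/576 = -1/288
3j²(4 3 5; 0 0 0) = Δ·Π!·Σ² = 20/1001  (sign +1)
sum: t=0:+1/5760 = 1/5760
3j²(4 3 5; 3 -3 0) = Δ·Π!·Σ² = 5/572  (sign -1)
combine: 4πI² = 693·20/1001·5/572 = 225/1859
take √, sign -1: I = -0.09814013
No selection rule forces the value: the integral is nonzero (none).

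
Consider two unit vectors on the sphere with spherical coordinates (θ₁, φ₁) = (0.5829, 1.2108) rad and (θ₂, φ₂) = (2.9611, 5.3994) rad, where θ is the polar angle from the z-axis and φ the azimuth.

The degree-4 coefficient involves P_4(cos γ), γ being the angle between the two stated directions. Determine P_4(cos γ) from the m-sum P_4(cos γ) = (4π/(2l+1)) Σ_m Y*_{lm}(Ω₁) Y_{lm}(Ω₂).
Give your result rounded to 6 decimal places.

Summing Y*_{l m}(θ₁,φ₁)·Y_{l m}(θ₂,φ₂) over m ∈ [−4, 4]; prefactor 4π/(2·4+1) = 1.396263:
  m=-4: (0.005299, -0.040279) × (-0.000424, -0.000176) = (-0.000009, 0.000016)  (running Σ = (-0.000009, 0.000016))
  m=-3: (-0.153710, -0.082147) × (0.006284, -0.003354) = (-0.001241, -0.000001)  (running Σ = (-0.001251, 0.000015))
  m=-2: (-0.295592, 0.259250) × (-0.012170, 0.061048) = (-0.012229, -0.021200)  (running Σ = (-0.013480, -0.021185))
  m=-1: (0.143910, 0.382335) × (-0.199997, -0.243803) = (0.064433, -0.111552)  (running Σ = (0.050953, -0.132737))
  m=0: (-0.095899, -0.000000) × (0.713770, 0.000000) = (-0.068450, -0.000000)  (running Σ = (-0.017497, -0.132737))
  m=1: (-0.143910, 0.382335) × (0.199997, -0.243803) = (0.064433, 0.111552)  (running Σ = (0.046935, -0.021185))
  m=2: (-0.295592, -0.259250) × (-0.012170, -0.061048) = (-0.012229, 0.021200)  (running Σ = (0.034706, 0.000015))
  m=3: (0.153710, -0.082147) × (-0.006284, -0.003354) = (-0.001241, 0.000001)  (running Σ = (0.033465, 0.000016))
  m=4: (0.005299, 0.040279) × (-0.000424, 0.000176) = (-0.000009, -0.000016)  (running Σ = (0.033455, -0.000000))
Accumulated sum (0.033455, -0.000000); after 4π/(2l+1) scaling, (0.046713, -0.000000) ⇒ P_4 = 0.046713

0.046713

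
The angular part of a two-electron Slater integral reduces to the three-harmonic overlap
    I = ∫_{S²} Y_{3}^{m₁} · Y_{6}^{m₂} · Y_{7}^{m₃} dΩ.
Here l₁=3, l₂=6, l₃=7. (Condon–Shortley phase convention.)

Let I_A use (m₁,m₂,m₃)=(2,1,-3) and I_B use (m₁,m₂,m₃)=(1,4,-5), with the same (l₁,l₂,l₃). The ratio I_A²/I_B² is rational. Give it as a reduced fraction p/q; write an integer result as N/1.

750/9251

Same 3,6,7: normalisation and zero-m 3j drop out of the ratio.
A: Δ: 2! 4! 10! / 17! → 1/2042040; sum: t=0:+1/362880 t=1:−1/414720 = 1/2903040; 3j²(3 6 7; 2 1 -3) = Δ·Π!·Σ² = 25/68068  (sign +1)
B: Δ: 2! 4! 10! / 17! → 1/2042040; sum: t=0:+1/29030400 t=1:−1/2177280 t=2:+1/3870720 = -29/174182400; 3j²(3 6 7; 1 4 -5) = Δ·Π!·Σ² = 841/185640  (sign -1)
I_A²/I_B² = (25/68068)/(841/185640) = 750/9251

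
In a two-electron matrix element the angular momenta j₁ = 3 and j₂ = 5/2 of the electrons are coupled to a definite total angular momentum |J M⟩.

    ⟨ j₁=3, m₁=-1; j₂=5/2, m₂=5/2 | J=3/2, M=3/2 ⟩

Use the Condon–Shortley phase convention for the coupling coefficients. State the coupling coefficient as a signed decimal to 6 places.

triangle: 4!×2!×1!/8! = 48/40320
(j±m)!: 2!×4!×5!×0!×3!×0! = 34560
prefactor² = (2J+1)×Δ×N² = 1152/7
  k=4: +1/(4!×0!×0!×1!×2!×0!) = 1/48
Σ = 1/48  ⇒  CG² = 1152/7×(1/48)² = 1/14
CG = +√(1/14) = +0.267261

+0.267261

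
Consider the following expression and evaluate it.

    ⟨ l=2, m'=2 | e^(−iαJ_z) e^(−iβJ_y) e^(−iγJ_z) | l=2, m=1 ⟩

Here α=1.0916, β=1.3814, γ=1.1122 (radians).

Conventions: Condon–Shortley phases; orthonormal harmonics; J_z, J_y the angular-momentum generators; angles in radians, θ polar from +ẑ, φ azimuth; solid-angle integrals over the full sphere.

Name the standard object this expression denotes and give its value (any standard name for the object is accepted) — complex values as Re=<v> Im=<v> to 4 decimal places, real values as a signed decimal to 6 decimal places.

This is a Wigner D-matrix element — the rotation-matrix element ⟨l m'| R(α,β,γ) |l m⟩ in the angular-momentum basis.
First d^2_{2,1}(β=1.3814), then the phase factors e^{-i(2)α} and e^{-i(1)γ}:
c=cos(1.381400/2)=0.770800, s=sin(1.381400/2)=0.637077; N=√[24·1·6·1]=12.000000
Admissible k: 0..0 (factorial args all ≥0)
  k=0: (−1)^1·12.0000/(6)·0.7708^3·0.6371^1 = -0.583509
d^2_{2,1}(1.3814) = -0.583509
Phases: e^{-i·(2)·1.0916}=-0.574836-0.818269i, e^{-i·(1)·1.1122}=+0.442690-0.896675i ⇒ D=+0.576620-0.089394i

Wigner D-matrix element, Re=0.5766 Im=-0.0894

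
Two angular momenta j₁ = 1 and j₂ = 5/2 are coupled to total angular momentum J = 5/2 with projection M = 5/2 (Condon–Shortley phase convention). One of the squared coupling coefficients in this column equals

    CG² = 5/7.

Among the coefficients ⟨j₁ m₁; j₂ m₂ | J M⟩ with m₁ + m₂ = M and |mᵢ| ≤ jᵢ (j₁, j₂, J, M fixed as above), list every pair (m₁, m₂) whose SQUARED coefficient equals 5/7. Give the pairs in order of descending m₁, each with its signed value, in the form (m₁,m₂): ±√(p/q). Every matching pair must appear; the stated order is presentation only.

Admissible pairs with m₁+m₂ = M = 5/2: (0,5/2), (1,3/2)
  (m₁,m₂)=(1,3/2): CG² = 2/7, CG = +√(2/7)
  (m₁,m₂)=(0,5/2): CG² = 5/7, CG = −√(5/7)   ← matches the target
Pairs with CG² = 5/7: (0,5/2): −√(5/7)

(0,5/2): −√(5/7)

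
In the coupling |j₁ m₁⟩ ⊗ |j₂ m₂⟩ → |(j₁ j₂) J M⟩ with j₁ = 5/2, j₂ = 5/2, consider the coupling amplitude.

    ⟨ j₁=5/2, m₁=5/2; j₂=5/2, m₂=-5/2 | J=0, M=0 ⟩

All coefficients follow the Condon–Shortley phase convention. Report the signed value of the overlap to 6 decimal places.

j₁+j₂−J=5  J+j₁−j₂=0  J−j₁+j₂=0  j₁+j₂+J+1=6
(j₁±m₁, j₂±m₂, J±M) = (5,0,0,5,0,0)
P² = 2400
sum k=0..0:
  [0] +1/120 = 1/120
S = 1/120
C² = P²·S² = 1/6 ; C = +0.408248

+0.408248  (= +√(1/6))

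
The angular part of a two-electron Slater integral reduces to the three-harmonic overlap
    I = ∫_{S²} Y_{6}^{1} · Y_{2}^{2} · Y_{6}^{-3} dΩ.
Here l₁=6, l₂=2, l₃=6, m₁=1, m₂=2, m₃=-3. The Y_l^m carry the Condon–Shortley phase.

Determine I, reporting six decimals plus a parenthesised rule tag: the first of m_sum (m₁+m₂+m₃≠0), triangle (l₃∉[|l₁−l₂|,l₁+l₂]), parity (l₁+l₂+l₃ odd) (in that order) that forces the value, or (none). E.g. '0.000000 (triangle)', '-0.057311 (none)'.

0.177674 (none)

m-sum 0 ✓  L=14 even ✓  4≤6≤8 ✓
Π(2lᵢ+1) = 13×5×13 = 845
triangle coeff Δ(6,2,6) = 1/90090
Σ_t [0,2]: t=0:+1/69120 t=1:−1/14400 t=2:+1/69120 = -7/172800
(3j)²=14/715 [(6 2 6; 0 0 0)], sign=-1
Σ_t [2,2]: t=2:+1/120960 = 1/120960
(3j)²=24/1001 [(6 2 6; 1 2 -3)], sign=-1
⇒ 4πI² = 48/121
I = (+1)√(48/121/(4π)) = 0.17767364
No selection rule forces the value: the integral is nonzero (none).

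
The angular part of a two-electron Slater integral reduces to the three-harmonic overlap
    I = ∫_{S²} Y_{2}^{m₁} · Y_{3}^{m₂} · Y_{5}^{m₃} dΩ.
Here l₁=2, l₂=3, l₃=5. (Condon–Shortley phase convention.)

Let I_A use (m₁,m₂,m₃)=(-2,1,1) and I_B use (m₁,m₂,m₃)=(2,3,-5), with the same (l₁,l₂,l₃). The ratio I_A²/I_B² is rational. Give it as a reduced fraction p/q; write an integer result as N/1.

1/14

l's match ⇒ only the (l;m) 3-j factors differ between A and B.
A: triangle coeff Δ(2,3,5) = 1/2310; Σ_t [0,0]: t=0:+1/1152 = 1/1152; (3j)²=1/154 [(2 3 5; -2 1 1)], sign=+1
B: triangle coeff Δ(2,3,5) = 1/2310; Σ_t [0,0]: t=0:+1/17280 = 1/17280; (3j)²=1/11 [(2 3 5; 2 3 -5)], sign=+1
I_A²/I_B² = (1/154)/(1/11) = 1/14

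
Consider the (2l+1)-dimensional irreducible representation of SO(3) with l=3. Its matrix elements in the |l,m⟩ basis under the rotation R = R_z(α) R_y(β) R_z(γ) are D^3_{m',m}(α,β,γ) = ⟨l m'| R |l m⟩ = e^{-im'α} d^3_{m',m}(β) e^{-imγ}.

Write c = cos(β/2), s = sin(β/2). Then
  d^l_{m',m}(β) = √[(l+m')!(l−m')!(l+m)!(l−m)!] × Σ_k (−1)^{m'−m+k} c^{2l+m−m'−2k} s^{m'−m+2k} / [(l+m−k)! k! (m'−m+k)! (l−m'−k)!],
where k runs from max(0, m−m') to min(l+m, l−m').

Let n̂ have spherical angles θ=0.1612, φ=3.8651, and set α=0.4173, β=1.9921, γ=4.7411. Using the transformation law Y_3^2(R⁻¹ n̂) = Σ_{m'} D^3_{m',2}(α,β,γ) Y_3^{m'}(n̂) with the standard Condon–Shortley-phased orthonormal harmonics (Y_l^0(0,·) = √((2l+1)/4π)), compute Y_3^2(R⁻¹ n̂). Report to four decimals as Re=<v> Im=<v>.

Re=0.3907 Im=0.0226

Need the full column D^3_{m',2} for m'=−3..3 at α=0.4173, β=1.9921, γ=4.7411.
cos(β/2)=0.543622, sin(β/2)=0.839330
d^3_{-3,2}: single k=5 term ⇒ +0.554673;  D = -0.203842-0.515859i
d^3_{-2,2}: k∈[4..5] ⇒ +0.733323 -0.349621 = +0.383702;  D = -0.273540-0.269079i
d^3_{-1,2}: k∈[3..4] ⇒ +0.600785 -0.716080 = -0.115294;  D = +0.107908+0.040602i
d^3_{0,2}: k∈[2..3] ⇒ +0.336988 -0.803315 = -0.466327;  D = +0.465559-0.026763i
d^3_{1,2}: k∈[1..2] ⇒ +0.126014 -0.600785 = -0.474772;  D = +0.422271-0.217014i
d^3_{2,2}: k∈[0..1] ⇒ +0.025810 -0.307626 = -0.281817;  D = +0.176936-0.219350i
d^3_{3,2}: single k=0 term ⇒ -0.097610;  D = +0.025233-0.094292i
Y_3^{m'}(θ=0.1612,φ=3.8651) and Σ D·Y over m':
  (-0.2038-0.5159i)·(+0.0010+0.0014i)  (-0.2735-0.2691i)·(+0.0032-0.0258i)  (+0.1079+0.0406i)·(-0.1505+0.1329i)  (+0.4656-0.0268i)·(+0.6892+0.0000i)  (+0.4223-0.2170i)·(+0.1505+0.1329i)  (+0.1769-0.2194i)·(+0.0032+0.0258i)  (+0.0252-0.0943i)·(-0.0010+0.0014i)
Y_3^2(R⁻¹ n̂) = +0.390695+0.022647i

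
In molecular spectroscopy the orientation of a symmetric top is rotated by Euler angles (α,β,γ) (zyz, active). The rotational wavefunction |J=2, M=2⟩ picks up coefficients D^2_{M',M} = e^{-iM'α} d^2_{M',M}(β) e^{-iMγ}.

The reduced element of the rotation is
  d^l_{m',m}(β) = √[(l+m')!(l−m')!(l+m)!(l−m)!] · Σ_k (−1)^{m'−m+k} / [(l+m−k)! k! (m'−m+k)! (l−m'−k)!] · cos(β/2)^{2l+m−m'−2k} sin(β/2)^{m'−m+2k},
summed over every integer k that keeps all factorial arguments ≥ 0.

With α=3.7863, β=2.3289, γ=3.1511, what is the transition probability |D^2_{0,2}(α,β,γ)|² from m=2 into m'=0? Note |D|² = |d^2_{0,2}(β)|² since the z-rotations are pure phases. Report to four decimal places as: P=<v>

P=0.1043

First d^2_{0,2}(β=2.3289), then the phase factors e^{-i(0)α} and e^{-i(2)γ}:
With c≡cos(β/2)=0.395256 and s≡sin(β/2)=0.918571, N=[2·2·24·1]^{1/2}=9.797959
The bounds max(0,m−m')=2 and min(l+m,l−m')=2 give 1 term
  k=2: (−1)^0·9.7980/(4)·0.3953^2·0.9186^2 = +0.322892
d^2_{0,2}(2.3289) = +0.322892
|D^2_{0,2}|² = |d^2_{0,2}(β)|² = (+0.322892)² = 0.104259 (the z-rotation phases have unit modulus)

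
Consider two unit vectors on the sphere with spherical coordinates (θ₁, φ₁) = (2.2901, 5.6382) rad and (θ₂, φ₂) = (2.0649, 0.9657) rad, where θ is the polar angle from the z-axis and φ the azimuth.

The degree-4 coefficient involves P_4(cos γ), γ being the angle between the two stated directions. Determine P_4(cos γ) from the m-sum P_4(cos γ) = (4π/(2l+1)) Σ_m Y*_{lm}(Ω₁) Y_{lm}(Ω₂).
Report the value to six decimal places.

0.097451

Term-by-term m-sum for l=4 (normalisation 4π/9 = 1.396263):
  m=-4: Y*=-0.119948-0.075477i  Y=-0.199664+0.175546i  product +0.037199-0.005986i
  m=-3: Y*=+0.125039+0.328050i  Y=+0.393016+0.098051i  product +0.016977+0.141189i
  m=-2: Y*=+0.106962-0.370820i  Y=-0.052545-0.139342i  product -0.057291+0.004580i
  m=-1: Y*=-0.007249+0.005453i  Y=+0.160186-0.231602i  product +0.000102+0.002552i
  m=+0: Y*=-0.362580-0.000000i  Y=-0.209116+0.000000i  product +0.075821+0.000000i
  m=+1: Y*=+0.007249+0.005453i  Y=-0.160186-0.231602i  product +0.000102-0.002552i
  m=+2: Y*=+0.106962+0.370820i  Y=-0.052545+0.139342i  product -0.057291-0.004580i
  m=+3: Y*=-0.125039+0.328050i  Y=-0.393016+0.098051i  product +0.016977-0.141189i
  m=+4: Y*=-0.119948+0.075477i  Y=-0.199664-0.175546i  product +0.037199+0.005986i
Σ over m = +0.069794+0.000000i; ×(4π/9) → +0.097451+0.000000i. Real part: 0.097451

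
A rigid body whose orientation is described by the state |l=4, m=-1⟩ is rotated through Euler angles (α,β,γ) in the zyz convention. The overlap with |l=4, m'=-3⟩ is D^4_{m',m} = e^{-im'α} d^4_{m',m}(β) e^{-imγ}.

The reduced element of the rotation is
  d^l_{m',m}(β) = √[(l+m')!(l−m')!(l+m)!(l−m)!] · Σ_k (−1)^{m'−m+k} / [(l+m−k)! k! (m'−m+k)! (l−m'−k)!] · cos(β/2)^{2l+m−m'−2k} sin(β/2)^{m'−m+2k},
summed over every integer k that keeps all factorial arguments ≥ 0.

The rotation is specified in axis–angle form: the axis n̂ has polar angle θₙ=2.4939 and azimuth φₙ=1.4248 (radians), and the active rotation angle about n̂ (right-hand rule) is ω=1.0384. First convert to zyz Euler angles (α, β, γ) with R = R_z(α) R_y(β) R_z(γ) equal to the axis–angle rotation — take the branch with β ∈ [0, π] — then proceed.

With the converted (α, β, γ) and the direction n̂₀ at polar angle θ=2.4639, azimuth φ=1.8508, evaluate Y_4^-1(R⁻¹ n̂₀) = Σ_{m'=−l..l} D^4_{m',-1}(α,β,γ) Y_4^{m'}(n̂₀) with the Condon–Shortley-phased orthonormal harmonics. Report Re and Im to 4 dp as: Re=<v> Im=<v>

Re=0.0715 Im=0.4939

Axis–angle → zyz. n̂ = (sinθₙcosφₙ, sinθₙsinφₙ, cosθₙ) = (+0.087774, +0.596929, -0.797478), ω = 1.0384.
R = I cosω + sinω [n̂]ₓ + (1−cosω) n̂n̂ᵀ gives
  R = [+0.511393, +0.712901, +0.479843; -0.661302, +0.683054, -0.310027; -0.548777, -0.158776, +0.820752]
β = atan2(√(R₁₃²+R₂₃²), R₃₃) = 0.608070; α = atan2(R₂₃, R₁₃) mod 2π = 5.709556; γ = atan2(R₃₂, −R₃₁) mod 2π = 6.001549
Need the full column D^4_{m',-1} for m'=−4..4 at α=5.7096, β=0.6081, γ=6.0015.
cos(β/2)=0.954136, sin(β/2)=0.299373
d^4_{-4,-1}: single k=3 term ⇒ +0.158775;  D = -0.134062-0.085070i
d^4_{-3,-1}: k∈[2..3] ⇒ +0.536731 -0.088066 = +0.448665;  D = -0.187739-0.407498i
d^4_{-2,-1}: k∈[1..3] ⇒ +0.914368 -0.450085 +0.029540 = +0.493823;  D = +0.069840-0.488860i
d^4_{-1,-1}: k∈[0..3] ⇒ +0.686884 -1.014327 +0.199715 -0.006554 = -0.134282;  D = -0.088091+0.101348i
d^4_{0,-1}: k∈[0..3] ⇒ -0.963829 +0.569318 -0.056048 +0.000920 = -0.449639;  D = -0.431925+0.124967i
d^4_{1,-1}: k∈[0..3] ⇒ +0.676218 -0.199715 +0.009831 -0.000065 = +0.486269;  D = +0.465686+0.139978i
d^4_{2,-1}: k∈[0..2] ⇒ -0.300057 +0.044310 -0.000872 = -0.256620;  D = -0.166332-0.195415i
d^4_{3,-1}: k∈[0..1] ⇒ +0.088066 -0.005202 = +0.082864;  D = +0.010869+0.082148i
d^4_{4,-1}: single k=0 term ⇒ -0.015631;  D = +0.006687-0.014128i
Y_4^{m'}(θ=2.4639,φ=1.8508) and Σ D·Y over m':
  (-0.1341-0.0851i)·(+0.0298-0.0616i)  (-0.1877-0.4075i)·(-0.1790-0.1604i)  (+0.0698-0.4889i)·(-0.3619+0.2269i)  (-0.0881+0.1013i)·(+0.0797+0.2772i)  (-0.4319+0.1250i)·(-0.2450+0.0000i)  (+0.4657+0.1400i)·(-0.0797+0.2772i)  (-0.1663-0.1954i)·(-0.3619-0.2269i)  (+0.0109+0.0821i)·(+0.1790-0.1604i)  (+0.0067-0.0141i)·(+0.0298+0.0616i)
Y_4^-1(R⁻¹ n̂) = +0.071481+0.493919i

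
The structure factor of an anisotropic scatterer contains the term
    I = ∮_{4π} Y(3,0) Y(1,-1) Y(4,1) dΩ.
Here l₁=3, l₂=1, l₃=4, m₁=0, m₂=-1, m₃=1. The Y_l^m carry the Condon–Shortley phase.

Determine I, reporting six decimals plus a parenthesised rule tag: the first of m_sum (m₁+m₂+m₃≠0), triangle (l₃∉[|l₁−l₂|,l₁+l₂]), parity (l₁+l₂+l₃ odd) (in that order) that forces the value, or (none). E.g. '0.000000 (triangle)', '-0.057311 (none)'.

Rules hold: Σm=0, L=8 even, 2≤4≤4.
N = 7·3·9 = 189
Δ = 0!·6!·2!/9! = 1/252
Racah Σ t=0..0: t=0:+1/36 = 1/36
⇒ 3j(3 1 4; 0 0 0)² = 4/63, sgn +1
Racah Σ t=0..0: t=0:+1/72 = 1/72
⇒ 3j(3 1 4; 0 -1 1)² = 5/126, sgn -1
4πI² = N·(3j₀)²·(3jₘ)² = 10/21
I = -1·√(0.47619/4π) = -0.19466390
No selection rule forces the value: the integral is nonzero (none).

-0.194664 (none)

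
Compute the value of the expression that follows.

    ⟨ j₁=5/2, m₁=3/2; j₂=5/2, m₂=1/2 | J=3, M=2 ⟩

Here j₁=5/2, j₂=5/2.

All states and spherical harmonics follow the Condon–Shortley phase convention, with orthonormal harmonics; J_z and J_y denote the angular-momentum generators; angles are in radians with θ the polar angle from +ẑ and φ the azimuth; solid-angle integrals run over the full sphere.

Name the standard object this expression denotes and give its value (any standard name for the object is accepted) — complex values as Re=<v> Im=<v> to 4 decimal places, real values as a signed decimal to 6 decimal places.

Clebsch–Gordan coefficient, −√(1/12) ≈ -0.288675

This is a Clebsch–Gordan (vector-coupling) coefficient.
triangle: 2!·3!·3!/9! = 72/362880
(j±m)!: 4!·1!·3!·2!·5!·1! = 34560
prefactor² = (2J+1)·Δ·N² = 48
  k=0: +1/(0!·2!·1!·3!·2!·0!) = 1/24
  k=1: −1/(1!·1!·0!·2!·3!·1!) = -1/12
Σ = -1/24  ⇒  CG² = 48·(-1/24)² = 1/12
CG = −√(1/12) = -0.288675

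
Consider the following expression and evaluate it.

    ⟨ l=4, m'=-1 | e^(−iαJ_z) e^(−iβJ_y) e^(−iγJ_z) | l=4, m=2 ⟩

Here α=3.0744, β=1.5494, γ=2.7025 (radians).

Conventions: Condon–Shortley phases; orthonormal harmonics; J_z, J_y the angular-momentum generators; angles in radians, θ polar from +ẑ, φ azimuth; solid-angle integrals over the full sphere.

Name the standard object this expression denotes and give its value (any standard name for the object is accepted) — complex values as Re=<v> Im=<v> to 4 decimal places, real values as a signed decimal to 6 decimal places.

Wigner D-matrix element, Re=0.1005 Im=0.1058

This is a Wigner D-matrix element — the rotation-matrix element ⟨l m'| R(α,β,γ) |l m⟩ in the angular-momentum basis.
First d^4_{-1,2}(β=1.5494), then the phase factors e^{-i(-1)α} and e^{-i(2)γ}:
c=cos(1.549400/2)=0.714631, s=sin(1.549400/2)=0.699502; N=√[6·120·720·2]=1018.233765
k: max(0,(2)−(-1))=3 … min(4+(2),4−(-1))=5
  k=3: (−1)^0·1018.2338/(72)·0.7146^5·0.6995^3 = +0.902174
  k=4: (−1)^1·1018.2338/(48)·0.7146^3·0.6995^5 = -1.296569
  k=5: (−1)^2·1018.2338/(240)·0.7146^1·0.6995^7 = +0.248450
d^4_{-1,2}(1.5494) = +0.902174 -1.296569 +0.248450 = -0.145944
Attach z-rotation phases: D = e^{-i(-1)(3.0744)}·(-0.145944)·e^{-i(2)(2.7025)} = +0.100523+0.105806i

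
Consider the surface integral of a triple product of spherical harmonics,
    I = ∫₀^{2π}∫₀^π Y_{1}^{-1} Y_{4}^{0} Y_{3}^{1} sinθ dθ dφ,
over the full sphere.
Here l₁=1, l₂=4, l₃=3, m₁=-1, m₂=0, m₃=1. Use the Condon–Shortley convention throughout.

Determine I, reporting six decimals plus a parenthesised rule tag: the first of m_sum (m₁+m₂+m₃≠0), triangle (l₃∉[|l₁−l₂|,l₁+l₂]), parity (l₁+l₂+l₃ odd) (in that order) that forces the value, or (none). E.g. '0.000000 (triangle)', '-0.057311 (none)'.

0.150786 (none)

Rules hold: Σm=0, L=8 even, 3≤3≤5.
N = 3·9·7 = 189
Δ = 2!·0!·6!/9! = 1/252
Racah Σ t=1..1: t=1:−1/36 = -1/36
⇒ 3j(1 4 3; 0 0 0)² = 4/63, sgn +1
Racah Σ t=2..2: t=2:+1/96 = 1/96
⇒ 3j(1 4 3; -1 0 1)² = 1/42, sgn +1
4πI² = N·(3j₀)²·(3jₘ)² = 2/7
I = +1·√(0.285714/4π) = 0.15078601
No selection rule forces the value: the integral is nonzero (none).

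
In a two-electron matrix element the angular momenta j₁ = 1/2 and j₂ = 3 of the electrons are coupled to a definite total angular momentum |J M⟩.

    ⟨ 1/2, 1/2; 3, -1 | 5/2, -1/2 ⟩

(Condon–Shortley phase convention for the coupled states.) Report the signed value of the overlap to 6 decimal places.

√[6·1!0!5!/7! · 1!0!2!4!2!3!] = √(576/7)
  +(−1)^0/∏(0,1,0,2,0,3)! = 1/12  (running 1/12)
⟨..|..⟩ = √(576/7)·(1/12) = +0.755929

+0.755929  (= +√(4/7))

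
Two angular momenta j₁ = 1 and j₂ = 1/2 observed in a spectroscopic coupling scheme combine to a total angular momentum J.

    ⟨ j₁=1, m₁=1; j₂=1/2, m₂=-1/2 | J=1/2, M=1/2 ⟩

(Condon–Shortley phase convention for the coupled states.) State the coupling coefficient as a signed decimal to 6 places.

+√(2/3) = +0.816497

triangle: 1!*1!*0!/3! = 1/6
(j±m)!: 2!*0!*0!*1!*1!*0! = 2
prefactor² = (2J+1)*Δ*N² = 2/3
  k=0: +1/(0!*1!*0!*0!*1!*0!) = 1
Σ = 1  ⇒  CG² = 2/3*1² = 2/3
CG = +√(2/3) = +0.816497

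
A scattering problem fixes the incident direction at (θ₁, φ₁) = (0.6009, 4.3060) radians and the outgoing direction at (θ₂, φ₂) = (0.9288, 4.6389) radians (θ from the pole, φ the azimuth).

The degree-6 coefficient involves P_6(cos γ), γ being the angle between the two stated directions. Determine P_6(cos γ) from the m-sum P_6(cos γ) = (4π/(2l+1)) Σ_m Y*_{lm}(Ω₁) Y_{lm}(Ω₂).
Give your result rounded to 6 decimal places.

Term-by-term m-sum for l=6 (normalisation 4π/13 = 0.966644):
  m=-6: Y*=+0.012036+0.010205i  Y=-0.115302-0.054414i  product -0.000832-0.001832i
  m=-5: Y*=-0.071414+0.035484i  Y=-0.118622+0.308167i  product -0.002464-0.026217i
  m=-4: Y*=-0.012937-0.236022i  Y=+0.413651+0.125223i  product +0.024204-0.099251i
  m=-3: Y*=+0.408749+0.149960i  Y=+0.041372-0.184605i  product +0.044594-0.069253i
  m=-2: Y*=-0.288329+0.304566i  Y=+0.250361+0.037065i  product -0.083475+0.065565i
  m=-1: Y*=+0.010309+0.023955i  Y=+0.021964-0.298343i  product +0.007373-0.002549i
  m=+0: Y*=-0.421031-0.000000i  Y=+0.177967+0.000000i  product -0.074930-0.000000i
  m=+1: Y*=-0.010309+0.023955i  Y=-0.021964-0.298343i  product +0.007373+0.002549i
  m=+2: Y*=-0.288329-0.304566i  Y=+0.250361-0.037065i  product -0.083475-0.065565i
  m=+3: Y*=-0.408749+0.149960i  Y=-0.041372-0.184605i  product +0.044594+0.069253i
  m=+4: Y*=-0.012937+0.236022i  Y=+0.413651-0.125223i  product +0.024204+0.099251i
  m=+5: Y*=+0.071414+0.035484i  Y=+0.118622+0.308167i  product -0.002464+0.026217i
  m=+6: Y*=+0.012036-0.010205i  Y=-0.115302+0.054414i  product -0.000832+0.001832i
Σ over m = -0.096131+0.000000i; ×(4π/13) → -0.092924+0.000000i. Real part: -0.092924

-0.092924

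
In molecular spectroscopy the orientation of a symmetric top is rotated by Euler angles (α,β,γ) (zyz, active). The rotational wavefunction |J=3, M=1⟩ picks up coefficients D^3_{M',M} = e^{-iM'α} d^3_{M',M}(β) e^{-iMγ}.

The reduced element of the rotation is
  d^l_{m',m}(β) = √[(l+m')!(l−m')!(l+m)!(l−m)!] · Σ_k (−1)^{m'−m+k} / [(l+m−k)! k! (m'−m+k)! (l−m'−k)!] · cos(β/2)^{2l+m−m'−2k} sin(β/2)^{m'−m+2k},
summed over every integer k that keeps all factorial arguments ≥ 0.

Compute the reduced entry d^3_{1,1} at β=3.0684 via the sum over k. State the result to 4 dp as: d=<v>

d^3_{1,1}(β=3.0684) via the finite sum:
c=cos(3.068400/2)=0.036588, s=sin(3.068400/2)=0.999330; N=√[24·2·24·2]=48.000000
Admissible k: 0..2 (factorial args all ≥0)
  k=0: (−1)^0·48.0000/(48)·0.0366^6·0.9993^0 = +0.000000
  k=1: (−1)^1·48.0000/(6)·0.0366^4·0.9993^2 = -0.000014
  k=2: (−1)^2·48.0000/(8)·0.0366^2·0.9993^4 = +0.008011
d^3_{1,1}(3.0684) = +0.000000 -0.000014 +0.008011 = +0.007996

d=0.0080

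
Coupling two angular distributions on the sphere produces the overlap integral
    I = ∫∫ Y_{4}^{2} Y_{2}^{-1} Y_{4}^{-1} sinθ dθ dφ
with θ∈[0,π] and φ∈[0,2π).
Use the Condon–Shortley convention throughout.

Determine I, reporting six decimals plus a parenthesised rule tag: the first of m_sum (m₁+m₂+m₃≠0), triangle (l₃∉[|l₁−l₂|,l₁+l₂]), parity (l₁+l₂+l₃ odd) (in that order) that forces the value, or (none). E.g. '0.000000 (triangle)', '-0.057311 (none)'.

m-sum 0 ✓  L=10 even ✓  2≤4≤6 ✓
Π(2lᵢ+1) = 9×5×9 = 405
triangle coeff Δ(4,2,4) = 1/13860
Σ_t [0,2]: t=0:+1/192 t=1:−1/36 t=2:+1/192 = -5/288
(3j)²=20/693 [(4 2 4; 0 0 0)], sign=-1
Σ_t [0,1]: t=0:+1/96 t=1:−1/240 = 1/160
(3j)²=27/1540 [(4 2 4; 2 -1 -1)], sign=-1
⇒ 4πI² = 1215/5929
I = (+1)√(1215/5929/(4π)) = 0.12770047
No selection rule forces the value: the integral is nonzero (none).

0.127700 (none)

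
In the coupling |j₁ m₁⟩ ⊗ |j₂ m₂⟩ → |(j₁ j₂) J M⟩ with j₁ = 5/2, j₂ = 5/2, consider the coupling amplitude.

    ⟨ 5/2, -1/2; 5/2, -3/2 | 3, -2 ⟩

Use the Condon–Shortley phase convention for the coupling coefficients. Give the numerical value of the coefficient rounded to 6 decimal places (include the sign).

j₁+j₂−J=2  J+j₁−j₂=3  J−j₁+j₂=3  j₁+j₂+J+1=9
(j₁±m₁, j₂±m₂, J±M) = (2,3,1,4,1,5)
P² = 48
sum k=0..1:
  [0] +1/24 = 1/24
  [1] −1/12 = -1/12
S = -1/24
C² = P²·S² = 1/12 ; C = -0.288675

−√(1/12) ≈ -0.288675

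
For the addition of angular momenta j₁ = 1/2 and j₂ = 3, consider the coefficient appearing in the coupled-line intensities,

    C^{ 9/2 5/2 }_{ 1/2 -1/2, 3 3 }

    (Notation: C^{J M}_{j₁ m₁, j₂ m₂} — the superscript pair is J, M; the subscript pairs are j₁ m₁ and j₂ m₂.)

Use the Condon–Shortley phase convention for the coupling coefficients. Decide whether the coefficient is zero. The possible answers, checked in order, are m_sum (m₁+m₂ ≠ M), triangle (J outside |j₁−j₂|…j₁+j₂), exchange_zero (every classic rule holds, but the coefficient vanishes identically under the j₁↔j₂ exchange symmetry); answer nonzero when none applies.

triangle

m-sum: m₁+m₂ = -1/2+3 = 5/2, M = 5/2  ✓
triangle: need |j₁−j₂| ≤ J ≤ j₁+j₂, i.e. J ∈ [5/2, 7/2]; J = 9/2 is outside ✗ ⇒ coefficient is 0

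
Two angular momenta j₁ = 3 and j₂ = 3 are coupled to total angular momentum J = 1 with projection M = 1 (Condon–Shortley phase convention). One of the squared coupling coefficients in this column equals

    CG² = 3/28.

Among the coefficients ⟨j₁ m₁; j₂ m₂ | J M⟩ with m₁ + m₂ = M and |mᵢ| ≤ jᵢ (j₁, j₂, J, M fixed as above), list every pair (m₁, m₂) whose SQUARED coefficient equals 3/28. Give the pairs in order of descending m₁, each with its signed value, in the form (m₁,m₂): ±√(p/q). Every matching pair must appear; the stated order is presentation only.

Admissible pairs with m₁+m₂ = M = 1: (-2,3), (-1,2), (0,1), (1,0), (2,-1), (3,-2)
  (m₁,m₂)=(3,-2): CG² = 3/28, CG = +√(3/28)   ← matches the target
  (m₁,m₂)=(2,-1): CG² = 5/28, CG = −√(5/28)
  (m₁,m₂)=(1,0): CG² = 3/14, CG = +√(3/14)
  (m₁,m₂)=(0,1): CG² = 3/14, CG = −√(3/14)
  (m₁,m₂)=(-1,2): CG² = 5/28, CG = +√(5/28)
  (m₁,m₂)=(-2,3): CG² = 3/28, CG = −√(3/28)   ← matches the target
Pairs with CG² = 3/28: (3,-2): +√(3/28); (-2,3): −√(3/28)

(3,-2): +√(3/28); (-2,3): −√(3/28)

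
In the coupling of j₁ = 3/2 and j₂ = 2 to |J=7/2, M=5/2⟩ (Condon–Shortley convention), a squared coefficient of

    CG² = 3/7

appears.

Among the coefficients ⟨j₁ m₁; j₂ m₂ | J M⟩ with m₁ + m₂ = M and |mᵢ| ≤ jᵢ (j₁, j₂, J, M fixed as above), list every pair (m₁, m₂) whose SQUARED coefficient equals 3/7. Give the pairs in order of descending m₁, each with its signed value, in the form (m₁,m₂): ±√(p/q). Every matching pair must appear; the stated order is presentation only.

(1/2,2): +√(3/7)

Admissible pairs with m₁+m₂ = M = 5/2: (1/2,2), (3/2,1)
  (m₁,m₂)=(3/2,1): CG² = 4/7, CG = +√(4/7)
  (m₁,m₂)=(1/2,2): CG² = 3/7, CG = +√(3/7)   ← matches the target
Pairs with CG² = 3/7: (1/2,2): +√(3/7)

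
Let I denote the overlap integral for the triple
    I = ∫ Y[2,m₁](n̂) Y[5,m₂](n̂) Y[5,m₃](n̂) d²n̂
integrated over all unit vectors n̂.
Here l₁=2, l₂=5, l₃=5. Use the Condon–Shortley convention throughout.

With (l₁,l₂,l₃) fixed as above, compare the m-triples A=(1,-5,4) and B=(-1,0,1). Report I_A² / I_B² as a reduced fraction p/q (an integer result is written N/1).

27/1

Same 2,5,5: normalisation and zero-m 3j drop out of the ratio.
A: Δ: 2! 2! 8! / 13! → 1/38610; sum: t=0:+1/80640 = 1/80640; 3j²(2 5 5; 1 -5 4) = Δ·Π!·Σ² = 9/286  (sign -1)
B: Δ: 2! 2! 8! / 13! → 1/38610; sum: t=1:−1/1152 t=2:+1/1440 = -1/5760; 3j²(2 5 5; -1 0 1) = Δ·Π!·Σ² = 1/858  (sign -1)
I_A²/I_B² = (9/286)/(1/858) = 27/1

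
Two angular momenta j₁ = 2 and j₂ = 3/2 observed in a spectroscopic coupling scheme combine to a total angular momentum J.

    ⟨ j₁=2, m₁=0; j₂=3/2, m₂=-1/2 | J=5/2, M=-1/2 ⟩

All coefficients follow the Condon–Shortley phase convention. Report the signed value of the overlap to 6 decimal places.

+√(3/35) = +0.292770

j₁+j₂−J=1  J+j₁−j₂=3  J−j₁+j₂=2  j₁+j₂+J+1=7
(j₁±m₁, j₂±m₂, J±M) = (2,2,1,2,2,3)
P² = 48/35
sum k=0..1:
  [0] +1/2 = 1/2
  [1] −1/4 = -1/4
S = 1/4
C² = P²·S² = 3/35 ; C = +0.292770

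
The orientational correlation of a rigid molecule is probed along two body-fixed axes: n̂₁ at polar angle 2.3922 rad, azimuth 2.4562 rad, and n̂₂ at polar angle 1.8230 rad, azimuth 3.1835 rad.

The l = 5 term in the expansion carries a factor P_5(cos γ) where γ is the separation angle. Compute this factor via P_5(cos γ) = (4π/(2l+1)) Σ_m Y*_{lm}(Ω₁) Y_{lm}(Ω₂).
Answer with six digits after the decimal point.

Expand P_5 via completeness: Σ_{m} conj(Y_{5,m}) at Ω₁ times Y_{5,m} at Ω₂ —
  [-5]  conj(Y_{5,-5})(Ω₁) = +0.065323-0.019164i ; Y_{5,-5}(Ω₂) = -0.386574+0.082208i ; Δ = -0.023677+0.012779i
  [-4]  conj(Y_{5,-4})(Ω₁) = +0.213099+0.090102i ; Y_{5,-4}(Ω₂) = -0.317545+0.053734i ; Δ = -0.072510-0.017161i
  [-3]  conj(Y_{5,-3})(Ω₁) = +0.195076+0.369834i ; Y_{5,-3}(Ω₂) = +0.136998-0.017315i ; Δ = +0.033129+0.047289i
  [-2]  conj(Y_{5,-2})(Ω₁) = -0.069539+0.343027i ; Y_{5,-2}(Ω₂) = +0.321360-0.026998i ; Δ = -0.013086+0.112113i
  [-1]  conj(Y_{5,-1})(Ω₁) = +0.079554-0.065045i ; Y_{5,-1}(Ω₂) = -0.064967+0.002724i ; Δ = -0.004991+0.004443i
  [+0]  conj(Y_{5,0})(Ω₁) = +0.378464-0.000000i ; Y_{5,0}(Ω₂) = -0.317676+0.000000i ; Δ = -0.120229+0.000000i
  [+1]  conj(Y_{5,1})(Ω₁) = -0.079554-0.065045i ; Y_{5,1}(Ω₂) = +0.064967+0.002724i ; Δ = -0.004991-0.004443i
  [+2]  conj(Y_{5,2})(Ω₁) = -0.069539-0.343027i ; Y_{5,2}(Ω₂) = +0.321360+0.026998i ; Δ = -0.013086-0.112113i
  [+3]  conj(Y_{5,3})(Ω₁) = -0.195076+0.369834i ; Y_{5,3}(Ω₂) = -0.136998-0.017315i ; Δ = +0.033129-0.047289i
  [+4]  conj(Y_{5,4})(Ω₁) = +0.213099-0.090102i ; Y_{5,4}(Ω₂) = -0.317545-0.053734i ; Δ = -0.072510+0.017161i
  [+5]  conj(Y_{5,5})(Ω₁) = -0.065323-0.019164i ; Y_{5,5}(Ω₂) = +0.386574+0.082208i ; Δ = -0.023677-0.012779i
Σ over m = -0.282500+0.000000i; ×(4π/11) → -0.322727+0.000000i. Real part: -0.322727

-0.322727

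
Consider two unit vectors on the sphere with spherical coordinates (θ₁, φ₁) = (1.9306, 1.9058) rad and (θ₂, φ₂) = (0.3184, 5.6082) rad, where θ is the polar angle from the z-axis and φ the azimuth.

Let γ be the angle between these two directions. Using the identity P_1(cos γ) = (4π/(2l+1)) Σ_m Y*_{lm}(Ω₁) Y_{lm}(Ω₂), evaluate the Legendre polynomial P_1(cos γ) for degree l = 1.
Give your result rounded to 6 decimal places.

Term-by-term m-sum for l=1 (normalisation 4π/3 = 4.188790):
  m=-1: Y*=-0.10632 + 0.30539j  Y=0.08444 + 0.06759j  product -0.02962 + 0.01860j
  m=+0: Y*=-0.17203 + 0.00000j  Y=0.46404 + 0.00000j  product -0.07983 + 0.00000j
  m=+1: Y*=0.10632 + 0.30539j  Y=-0.08444 + 0.06759j  product -0.02962 - 0.01860j
Accumulated sum -0.13907 + 0.00000j; after 4π/(2l+1) scaling, -0.58251 + 0.00000j ⇒ P_1 = -0.582515

-0.582515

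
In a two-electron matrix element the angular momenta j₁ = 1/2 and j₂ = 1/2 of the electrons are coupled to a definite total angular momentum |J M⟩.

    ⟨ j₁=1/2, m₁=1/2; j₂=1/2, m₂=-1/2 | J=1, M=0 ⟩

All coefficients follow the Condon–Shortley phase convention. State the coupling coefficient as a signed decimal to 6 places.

+√(1/2) ≈ +0.707107

j₁+j₂−J=0  J+j₁−j₂=1  J−j₁+j₂=1  j₁+j₂+J+1=3
(j₁±m₁, j₂±m₂, J±M) = (1,0,0,1,1,1)
P² = 1/2
sum k=0..0:
  [0] +1/1 = 1
S = 1
C² = P²·S² = 1/2 ; C = +0.707107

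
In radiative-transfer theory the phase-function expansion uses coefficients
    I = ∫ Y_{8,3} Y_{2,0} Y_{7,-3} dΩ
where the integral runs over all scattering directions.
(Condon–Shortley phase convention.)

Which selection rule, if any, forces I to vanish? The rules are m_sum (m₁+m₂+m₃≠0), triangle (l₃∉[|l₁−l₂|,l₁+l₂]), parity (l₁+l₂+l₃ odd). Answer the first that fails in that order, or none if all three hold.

parity

azimuthal sum: 3 + 0 − 3 = 0  ✓
6 ≤ 7 ≤ 10 (triangle on l)  ✓
L = 8 + 2 + 7 = 17 (odd)  ✗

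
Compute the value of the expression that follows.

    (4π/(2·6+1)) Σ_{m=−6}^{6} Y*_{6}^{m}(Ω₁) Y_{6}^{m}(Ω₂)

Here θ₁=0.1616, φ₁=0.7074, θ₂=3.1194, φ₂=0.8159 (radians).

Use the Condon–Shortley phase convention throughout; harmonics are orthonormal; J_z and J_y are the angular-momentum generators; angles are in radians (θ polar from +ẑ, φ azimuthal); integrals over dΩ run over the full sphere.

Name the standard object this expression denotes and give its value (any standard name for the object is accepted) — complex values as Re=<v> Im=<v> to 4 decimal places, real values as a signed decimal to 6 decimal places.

This sum is the spherical-harmonic addition theorem: it equals the Legendre polynomial P_l(cos γ) of the angle γ between the two directions.
Summing Y*_{l m}(θ₁,φ₁)·Y_{l m}(θ₂,φ₂) over m ∈ [−6, 6]; prefactor 4π/(2·6+1) = 0.966644:
  [-6]  conj(Y_{6,-6})(Ω₁) = -0.000004-0.000007i ; Y_{6,-6}(Ω₂) = +0.000000+0.000000i ; Δ = +0.000000-0.000000i
  [-5]  conj(Y_{6,-5})(Ω₁) = -0.000164-0.000069i ; Y_{6,-5}(Ω₂) = +0.000000-0.000000i ; Δ = -0.000000+0.000000i
  [-4]  conj(Y_{6,-4})(Ω₁) = -0.002211+0.000713i ; Y_{6,-4}(Ω₂) = -0.000001+0.000000i ; Δ = +0.000000-0.000000i
  [-3]  conj(Y_{6,-3})(Ω₁) = -0.010824+0.017599i ; Y_{6,-3}(Ω₂) = +0.000044+0.000036i ; Δ = -0.000001+0.000000i
  [-2]  conj(Y_{6,-2})(Ω₁) = +0.019361+0.123102i ; Y_{6,-2}(Ω₂) = -0.000156-0.002558i ; Δ = +0.000312-0.000069i
  [-1]  conj(Y_{6,-1})(Ω₁) = +0.352554+0.301440i ; Y_{6,-1}(Ω₂) = -0.049991+0.053137i ; Δ = -0.033642+0.003665i
  [+0]  conj(Y_{6,0})(Ω₁) = +0.756482-0.000000i ; Y_{6,0}(Ω₂) = +1.011854+0.000000i ; Δ = +0.765450+0.000000i
  [+1]  conj(Y_{6,1})(Ω₁) = -0.352554+0.301440i ; Y_{6,1}(Ω₂) = +0.049991+0.053137i ; Δ = -0.033642-0.003665i
  [+2]  conj(Y_{6,2})(Ω₁) = +0.019361-0.123102i ; Y_{6,2}(Ω₂) = -0.000156+0.002558i ; Δ = +0.000312+0.000069i
  [+3]  conj(Y_{6,3})(Ω₁) = +0.010824+0.017599i ; Y_{6,3}(Ω₂) = -0.000044+0.000036i ; Δ = -0.000001-0.000000i
  [+4]  conj(Y_{6,4})(Ω₁) = -0.002211-0.000713i ; Y_{6,4}(Ω₂) = -0.000001-0.000000i ; Δ = +0.000000+0.000000i
  [+5]  conj(Y_{6,5})(Ω₁) = +0.000164-0.000069i ; Y_{6,5}(Ω₂) = -0.000000-0.000000i ; Δ = -0.000000-0.000000i
  [+6]  conj(Y_{6,6})(Ω₁) = -0.000004+0.000007i ; Y_{6,6}(Ω₂) = +0.000000-0.000000i ; Δ = +0.000000+0.000000i
Total Σ_m = +0.698787-0.000000i. Multiply by 0.966644: +0.675478-0.000000i. P_6(cos γ) = 0.675478

Legendre polynomial (addition theorem), +0.675478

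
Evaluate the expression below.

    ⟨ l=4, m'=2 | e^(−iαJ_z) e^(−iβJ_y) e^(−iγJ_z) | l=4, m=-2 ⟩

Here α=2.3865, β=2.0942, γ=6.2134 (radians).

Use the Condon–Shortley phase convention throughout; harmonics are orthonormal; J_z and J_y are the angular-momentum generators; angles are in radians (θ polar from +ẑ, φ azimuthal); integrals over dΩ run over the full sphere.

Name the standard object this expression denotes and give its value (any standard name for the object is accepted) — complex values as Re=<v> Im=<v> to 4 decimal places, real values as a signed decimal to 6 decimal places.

Wigner D-matrix element, Re=-0.0839 Im=-0.4134

This is a Wigner D-matrix element — the rotation-matrix element ⟨l m'| R(α,β,γ) |l m⟩ in the angular-momentum basis.
D^4_{2,-2}(2.3865,2.0942,6.2134) = e^{-i·2·2.3865}·d^4_{2,-2}(2.0942)·e^{-i·-2·6.2134}. Compute d first:
With c≡cos(β/2)=0.500084 and s≡sin(β/2)=0.865977, N=[720·2·2·720]^{1/2}=1440.000000
Admissible k: 0..2 (factorial args all ≥0)
  k=0: (−1)^4·1440.0000/(96)·0.5001^4·0.8660^4 = +0.527581
  k=1: (−1)^5·1440.0000/(120)·0.5001^2·0.8660^6 = -1.265625
  k=2: (−1)^6·1440.0000/(1440)·0.5001^0·0.8660^8 = +0.316264
d^4_{2,-2}(2.0942) = +0.527581 -1.265625 +0.316264 = -0.421780
Attach z-rotation phases: D = e^{-i(2)(2.3865)}·(-0.421780)·e^{-i(-2)(6.2134)} = -0.083870-0.413357i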